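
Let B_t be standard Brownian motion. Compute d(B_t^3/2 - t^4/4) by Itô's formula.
d(B_t^3/2 - t^4/4) = (3*B_t/2 - t^3) dt + (3*B_t^2/2) dB_t

Itô's formula for f(t, x): d f(t, B_t) = (f_t + (1/2) f_xx) dt + f_x dB_t. Compute partials of f(t, x) = -t^4/4 + x^3/2:
  f_t(t,x)  = -t^3
  f_x(t,x)  = 3*x^2/2
  f_xx(t,x) = 3*x
Assemble drift = f_t + (1/2) f_xx = -t^3 + 3*x/2 and diffusion = f_x = 3*x^2/2. Substituting x = B_t:
  d(B_t^3/2 - t^4/4) = (3*B_t/2 - t^3) dt + (3*B_t^2/2) dB_t.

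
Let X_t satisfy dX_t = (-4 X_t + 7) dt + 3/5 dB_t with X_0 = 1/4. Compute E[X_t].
E[X_t] = 7/4 - 3*exp(-4*t)/2

Taking expectations and using E[dB_t] = 0, the mean m(t) = E[X_t] satisfies the ODE m'(t) = a m(t) + b with m(0) = x_0. With a = -4, b = 7, x_0 = 1/4, the solution is
  m(t) = x_0 * exp(a t) + (b/a) * (exp(a t) - 1)
       = (1/4) * exp((-4) t) + (7/(-4)) * (exp((-4) t) - 1)
       = 7/4 - 3*exp(-4*t)/2.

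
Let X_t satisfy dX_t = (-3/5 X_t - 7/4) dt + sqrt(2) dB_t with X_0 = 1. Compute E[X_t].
E[X_t] = -35/12 + 47*exp(-3*t/5)/12

Taking expectations and using E[dB_t] = 0, the mean m(t) = E[X_t] satisfies the ODE m'(t) = a m(t) + b with m(0) = x_0. With a = -3/5, b = -7/4, x_0 = 1, the solution is
  m(t) = x_0 * exp(a t) + (b/a) * (exp(a t) - 1)
       = 1 * exp((-3/5) t) + ((-7/4)/(-3/5)) * (exp((-3/5) t) - 1)
       = -35/12 + 47*exp(-3*t/5)/12.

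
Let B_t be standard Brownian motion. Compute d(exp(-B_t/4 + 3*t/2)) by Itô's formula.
d(exp(-B_t/4 + 3*t/2)) = (49*exp(-B_t/4 + 3*t/2)/32) dt + (-exp(-B_t/4 + 3*t/2)/4) dB_t

Itô's formula for f(t, x): d f(t, B_t) = (f_t + (1/2) f_xx) dt + f_x dB_t. Compute partials of f(t, x) = exp(3*t/2 - x/4):
  f_t(t,x)  = 3*exp(3*t/2 - x/4)/2
  f_x(t,x)  = -exp(3*t/2 - x/4)/4
  f_xx(t,x) = exp(3*t/2 - x/4)/16
Assemble drift = f_t + (1/2) f_xx = 49*exp(3*t/2 - x/4)/32 and diffusion = f_x = -exp(3*t/2 - x/4)/4. Substituting x = B_t:
  d(exp(-B_t/4 + 3*t/2)) = (49*exp(-B_t/4 + 3*t/2)/32) dt + (-exp(-B_t/4 + 3*t/2)/4) dB_t.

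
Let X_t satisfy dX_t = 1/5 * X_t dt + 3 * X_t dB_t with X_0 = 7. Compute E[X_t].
E[X_t] = 7*exp(t/5)

For GBM dX = mu X dt + sigma X dB with X_0 = x_0, apply Itô to Y = log X: dY = (mu - sigma^2/2) dt + sigma dB, so Y_t = log(x_0) + (mu - sigma^2/2) t + sigma B_t and hence X_t = x_0 * exp((mu - sigma^2/2) t + sigma B_t).
With mu = 1/5, sigma = 3, x_0 = 7, this gives:
  X_t = 7 * exp((-43/10) * t + (3) * B_t).
Since sigma*B_t ~ Normal(0, sigma^2 t), E[exp(sigma*B_t)] = exp(sigma^2 t / 2); so E[X_t] = x_0 * exp((mu - sigma^2/2) t) * exp(sigma^2 t / 2) = x_0 * exp(mu t) = 7*exp(t/5).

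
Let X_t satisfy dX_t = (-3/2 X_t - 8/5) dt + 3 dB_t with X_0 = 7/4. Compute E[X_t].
E[X_t] = -16/15 + 169*exp(-3*t/2)/60

Taking expectations and using E[dB_t] = 0, the mean m(t) = E[X_t] satisfies the ODE m'(t) = a m(t) + b with m(0) = x_0. With a = -3/2, b = -8/5, x_0 = 7/4, the solution is
  m(t) = x_0 * exp(a t) + (b/a) * (exp(a t) - 1)
       = (7/4) * exp((-3/2) t) + ((-8/5)/(-3/2)) * (exp((-3/2) t) - 1)
       = -16/15 + 169*exp(-3*t/2)/60.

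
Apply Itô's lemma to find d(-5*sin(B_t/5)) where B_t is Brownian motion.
d(-5*sin(B_t/5)) = (sin(B_t/5)/10) dt + (-cos(B_t/5)) dB_t

Itô's formula for f(B_t) gives d f(B_t) = f'(B_t) dB_t + (1/2) f''(B_t) dt. Compute derivatives of f(x) = -5*sin(x/5):
  f'(x)  = -cos(x/5)
  f''(x) = sin(x/5)/5
Substitute x = B_t and multiply the f'' term by 1/2:
  drift     = (1/2) * (sin(x/5)/5) evaluated at B_t = sin(B_t/5)/10
  diffusion = (-cos(x/5)) evaluated at B_t = -cos(B_t/5)
Therefore d(-5*sin(B_t/5)) = (sin(B_t/5)/10) dt + (-cos(B_t/5)) dB_t.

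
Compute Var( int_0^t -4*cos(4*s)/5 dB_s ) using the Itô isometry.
Var = 8*t/25 + 2*sin(4*t)*cos(4*t)/25

The Itô integral of a deterministic integrand f(s) has mean 0 because each increment f(s) * (B_{s+ds} - B_s) has mean 0. By the Itô isometry:
  Var( int_0^t f(s) dB_s ) = E[ (int_0^t f(s) dB_s)^2 ] = int_0^t f(s)^2 ds.
Here f(s) = -4*cos(4*s)/5, so f(s)^2 = 16*cos(4*s)^2/25. Integrate:
  int_0^t (16*cos(4*s)^2/25) ds = 8*t/25 + 2*sin(4*t)*cos(4*t)/25.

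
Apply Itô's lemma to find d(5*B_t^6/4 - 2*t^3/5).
d(5*B_t^6/4 - 2*t^3/5) = (75*B_t^4/4 - 6*t^2/5) dt + (15*B_t^5/2) dB_t

Itô's formula for f(t, x): d f(t, B_t) = (f_t + (1/2) f_xx) dt + f_x dB_t. Compute partials of f(t, x) = -2*t^3/5 + 5*x^6/4:
  f_t(t,x)  = -6*t^2/5
  f_x(t,x)  = 15*x^5/2
  f_xx(t,x) = 75*x^4/2
Assemble drift = f_t + (1/2) f_xx = -6*t^2/5 + 75*x^4/4 and diffusion = f_x = 15*x^5/2. Substituting x = B_t:
  d(5*B_t^6/4 - 2*t^3/5) = (75*B_t^4/4 - 6*t^2/5) dt + (15*B_t^5/2) dB_t.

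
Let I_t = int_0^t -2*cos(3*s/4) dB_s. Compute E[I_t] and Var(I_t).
E[I_t] = 0; Var(I_t) = 2*t + 4*sin(3*t/2)/3

The Itô integral of a deterministic integrand f(s) has mean 0 because each increment f(s) * (B_{s+ds} - B_s) has mean 0. By the Itô isometry:
  Var( int_0^t f(s) dB_s ) = E[ (int_0^t f(s) dB_s)^2 ] = int_0^t f(s)^2 ds.
Here f(s) = -2*cos(3*s/4), so f(s)^2 = 4*cos(3*s/4)^2. Integrate:
  int_0^t (4*cos(3*s/4)^2) ds = 2*t + 4*sin(3*t/2)/3.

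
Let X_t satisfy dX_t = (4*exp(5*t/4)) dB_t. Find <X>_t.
<X>_t = 32*exp(5*t/2)/5 - 32/5

For an Itô process dX_t = a(t) dt + b(t) dB_t, the quadratic variation is <X>_t = int_0^t b(s)^2 ds (the drift term does not contribute). Here b(s) = 4*exp(5*s/4), so
  b(s)^2 = 16*exp(5*s/2).
Integrating from 0 to t:
  <X>_t = int_0^t (16*exp(5*s/2)) ds = 32*exp(5*t/2)/5 - 32/5.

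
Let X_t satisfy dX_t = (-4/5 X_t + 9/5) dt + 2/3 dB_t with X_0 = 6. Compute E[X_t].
E[X_t] = 9/4 + 15*exp(-4*t/5)/4

Taking expectations and using E[dB_t] = 0, the mean m(t) = E[X_t] satisfies the ODE m'(t) = a m(t) + b with m(0) = x_0. With a = -4/5, b = 9/5, x_0 = 6, the solution is
  m(t) = x_0 * exp(a t) + (b/a) * (exp(a t) - 1)
       = 6 * exp((-4/5) t) + ((9/5)/(-4/5)) * (exp((-4/5) t) - 1)
       = 9/4 + 15*exp(-4*t/5)/4.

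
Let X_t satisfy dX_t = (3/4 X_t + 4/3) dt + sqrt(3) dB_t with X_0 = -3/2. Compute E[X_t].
E[X_t] = 5*exp(3*t/4)/18 - 16/9

Taking expectations and using E[dB_t] = 0, the mean m(t) = E[X_t] satisfies the ODE m'(t) = a m(t) + b with m(0) = x_0. With a = 3/4, b = 4/3, x_0 = -3/2, the solution is
  m(t) = x_0 * exp(a t) + (b/a) * (exp(a t) - 1)
       = (-3/2) * exp((3/4) t) + ((4/3)/(3/4)) * (exp((3/4) t) - 1)
       = 5*exp(3*t/4)/18 - 16/9.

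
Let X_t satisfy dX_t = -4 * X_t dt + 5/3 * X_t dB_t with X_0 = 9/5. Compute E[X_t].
E[X_t] = 9*exp(-4*t)/5

For GBM dX = mu X dt + sigma X dB with X_0 = x_0, apply Itô to Y = log X: dY = (mu - sigma^2/2) dt + sigma dB, so Y_t = log(x_0) + (mu - sigma^2/2) t + sigma B_t and hence X_t = x_0 * exp((mu - sigma^2/2) t + sigma B_t).
With mu = -4, sigma = 5/3, x_0 = 9/5, this gives:
  X_t = 9/5 * exp((-97/18) * t + (5/3) * B_t).
Since sigma*B_t ~ Normal(0, sigma^2 t), E[exp(sigma*B_t)] = exp(sigma^2 t / 2); so E[X_t] = x_0 * exp((mu - sigma^2/2) t) * exp(sigma^2 t / 2) = x_0 * exp(mu t) = 9*exp(-4*t)/5.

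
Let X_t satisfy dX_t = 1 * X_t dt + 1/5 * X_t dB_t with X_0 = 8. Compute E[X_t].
E[X_t] = 8*exp(t)

For GBM dX = mu X dt + sigma X dB with X_0 = x_0, apply Itô to Y = log X: dY = (mu - sigma^2/2) dt + sigma dB, so Y_t = log(x_0) + (mu - sigma^2/2) t + sigma B_t and hence X_t = x_0 * exp((mu - sigma^2/2) t + sigma B_t).
With mu = 1, sigma = 1/5, x_0 = 8, this gives:
  X_t = 8 * exp((49/50) * t + (1/5) * B_t).
Since sigma*B_t ~ Normal(0, sigma^2 t), E[exp(sigma*B_t)] = exp(sigma^2 t / 2); so E[X_t] = x_0 * exp((mu - sigma^2/2) t) * exp(sigma^2 t / 2) = x_0 * exp(mu t) = 8*exp(t).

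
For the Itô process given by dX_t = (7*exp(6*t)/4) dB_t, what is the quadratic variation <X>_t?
<X>_t = 49*exp(12*t)/192 - 49/192

For an Itô process dX_t = a(t) dt + b(t) dB_t, the quadratic variation is <X>_t = int_0^t b(s)^2 ds (the drift term does not contribute). Here b(s) = 7*exp(6*s)/4, so
  b(s)^2 = 49*exp(12*s)/16.
Integrating from 0 to t:
  <X>_t = int_0^t (49*exp(12*s)/16) ds = 49*exp(12*t)/192 - 49/192.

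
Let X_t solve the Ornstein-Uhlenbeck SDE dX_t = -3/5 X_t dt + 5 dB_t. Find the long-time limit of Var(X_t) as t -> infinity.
lim Var(X_t) = 125/6

The OU SDE dX = -theta X dt + sigma dB admits the integrating factor exp(theta t): d(exp(theta t) X_t) = sigma exp(theta t) dB_t. Integrating from 0 to t gives X_t = x_0 * exp(-theta t) + sigma * int_0^t exp(-theta (t-s)) dB_s for any initial x_0. The Itô integral has variance (by the Itô isometry) sigma^2 * int_0^t exp(-2 theta (t - s)) ds = sigma^2 * (1 - exp(-2 theta t)) / (2 theta), independent of x_0.
With theta = 3/5, sigma = 5:
  Var(X_t) = (5)^2 * (1 - exp(-2*3/5 t)) / (2 * 3/5) = 125/6 - 125*exp(-6*t/5)/6.
As t -> infinity, exp(-2*3/5 t) -> 0, so the stationary variance is sigma^2 / (2 theta) = 125/6.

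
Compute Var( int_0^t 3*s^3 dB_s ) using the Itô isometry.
Var = 9*t^7/7

The Itô integral of a deterministic integrand f(s) has mean 0 because each increment f(s) * (B_{s+ds} - B_s) has mean 0. By the Itô isometry:
  Var( int_0^t f(s) dB_s ) = E[ (int_0^t f(s) dB_s)^2 ] = int_0^t f(s)^2 ds.
Here f(s) = 3*s^3, so f(s)^2 = 9*s^6. Integrate:
  int_0^t (9*s^6) ds = 9*t^7/7.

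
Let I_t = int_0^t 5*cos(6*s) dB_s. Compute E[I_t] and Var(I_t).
E[I_t] = 0; Var(I_t) = 25*t/2 + 25*sin(12*t)/24

The Itô integral of a deterministic integrand f(s) has mean 0 because each increment f(s) * (B_{s+ds} - B_s) has mean 0. By the Itô isometry:
  Var( int_0^t f(s) dB_s ) = E[ (int_0^t f(s) dB_s)^2 ] = int_0^t f(s)^2 ds.
Here f(s) = 5*cos(6*s), so f(s)^2 = 25*cos(6*s)^2. Integrate:
  int_0^t (25*cos(6*s)^2) ds = 25*t/2 + 25*sin(12*t)/24.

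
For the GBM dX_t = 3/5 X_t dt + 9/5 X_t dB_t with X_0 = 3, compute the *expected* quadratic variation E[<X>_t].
E[<X>_t] = 243*exp(111*t/25)/37 - 243/37

<X>_t = int_0^t ((9/5) * X_s)^2 ds. Taking expectation inside the integral: E[<X>_t] = (9/5)^2 * int_0^t E[X_s^2] ds. For GBM, E[X_s^2] = x_0^2 * exp((2 mu + sigma^2) s). Integrating:
  E[<X>_t] = (9/5)^2 * 3^2 * (exp((2*(3/5) + (9/5)^2) t) - 1) / (2*(3/5) + (9/5)^2)
           = (9/5)^2 * 3^2 * (exp((111/25) t) - 1) / (111/25) = 243*exp(111*t/25)/37 - 243/37.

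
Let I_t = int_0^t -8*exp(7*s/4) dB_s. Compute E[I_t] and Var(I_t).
E[I_t] = 0; Var(I_t) = 128*exp(7*t/2)/7 - 128/7

The Itô integral of a deterministic integrand f(s) has mean 0 because each increment f(s) * (B_{s+ds} - B_s) has mean 0. By the Itô isometry:
  Var( int_0^t f(s) dB_s ) = E[ (int_0^t f(s) dB_s)^2 ] = int_0^t f(s)^2 ds.
Here f(s) = -8*exp(7*s/4), so f(s)^2 = 64*exp(7*s/2). Integrate:
  int_0^t (64*exp(7*s/2)) ds = 128*exp(7*t/2)/7 - 128/7.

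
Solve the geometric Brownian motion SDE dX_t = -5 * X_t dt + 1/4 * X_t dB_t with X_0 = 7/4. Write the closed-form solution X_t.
X_t = 7/4 * exp((-161/32) * t + (1/4) * B_t)

For GBM dX = mu X dt + sigma X dB with X_0 = x_0, apply Itô to Y = log X: dY = (mu - sigma^2/2) dt + sigma dB, so Y_t = log(x_0) + (mu - sigma^2/2) t + sigma B_t and hence X_t = x_0 * exp((mu - sigma^2/2) t + sigma B_t).
With mu = -5, sigma = 1/4, x_0 = 7/4, this gives:
  X_t = 7/4 * exp((-161/32) * t + (1/4) * B_t).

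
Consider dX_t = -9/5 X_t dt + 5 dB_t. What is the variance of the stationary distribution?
lim Var(X_t) = 125/18

The OU SDE dX = -theta X dt + sigma dB admits the integrating factor exp(theta t): d(exp(theta t) X_t) = sigma exp(theta t) dB_t. Integrating from 0 to t gives X_t = x_0 * exp(-theta t) + sigma * int_0^t exp(-theta (t-s)) dB_s for any initial x_0. The Itô integral has variance (by the Itô isometry) sigma^2 * int_0^t exp(-2 theta (t - s)) ds = sigma^2 * (1 - exp(-2 theta t)) / (2 theta), independent of x_0.
With theta = 9/5, sigma = 5:
  Var(X_t) = (5)^2 * (1 - exp(-2*9/5 t)) / (2 * 9/5) = 125/18 - 125*exp(-18*t/5)/18.
As t -> infinity, exp(-2*9/5 t) -> 0, so the stationary variance is sigma^2 / (2 theta) = 125/18.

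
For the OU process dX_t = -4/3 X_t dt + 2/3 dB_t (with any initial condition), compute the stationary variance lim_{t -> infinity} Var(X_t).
lim Var(X_t) = 1/6

The OU SDE dX = -theta X dt + sigma dB admits the integrating factor exp(theta t): d(exp(theta t) X_t) = sigma exp(theta t) dB_t. Integrating from 0 to t gives X_t = x_0 * exp(-theta t) + sigma * int_0^t exp(-theta (t-s)) dB_s for any initial x_0. The Itô integral has variance (by the Itô isometry) sigma^2 * int_0^t exp(-2 theta (t - s)) ds = sigma^2 * (1 - exp(-2 theta t)) / (2 theta), independent of x_0.
With theta = 4/3, sigma = 2/3:
  Var(X_t) = (2/3)^2 * (1 - exp(-2*4/3 t)) / (2 * 4/3) = 1/6 - exp(-8*t/3)/6.
As t -> infinity, exp(-2*4/3 t) -> 0, so the stationary variance is sigma^2 / (2 theta) = 1/6.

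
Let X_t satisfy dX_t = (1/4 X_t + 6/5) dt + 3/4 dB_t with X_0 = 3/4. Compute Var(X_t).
Var(X_t) = 9*exp(t/2)/8 - 9/8

The variance V(t) = Var(X_t) satisfies V'(t) = 2 a V(t) + c^2 with V(0) = 0 (drift coefficient is linear in X, diffusion is constant). With a = 1/4, c = 3/4, the solution is
  V(t) = (c^2 / (2 a)) * (exp(2 a t) - 1)
       = ((3/4)^2 / (2*(1/4))) * (exp((1/2) t) - 1)
       = 9*exp(t/2)/8 - 9/8.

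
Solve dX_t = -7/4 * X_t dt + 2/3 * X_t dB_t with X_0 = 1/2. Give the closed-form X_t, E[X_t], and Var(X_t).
X_t = 1/2 * exp((-71/36) t + (2/3) B_t); E[X_t] = exp(-7*t/4)/2; Var(X_t) = (exp(4*t/9) - 1)*exp(-7*t/2)/4

For GBM dX = mu X dt + sigma X dB with X_0 = x_0, apply Itô to Y = log X: dY = (mu - sigma^2/2) dt + sigma dB, so Y_t = log(x_0) + (mu - sigma^2/2) t + sigma B_t and hence X_t = x_0 * exp((mu - sigma^2/2) t + sigma B_t).
With mu = -7/4, sigma = 2/3, x_0 = 1/2, this gives:
  X_t = 1/2 * exp((-71/36) * t + (2/3) * B_t).
Since sigma*B_t ~ Normal(0, sigma^2 t), E[exp(sigma*B_t)] = exp(sigma^2 t / 2); so E[X_t] = x_0 * exp((mu - sigma^2/2) t) * exp(sigma^2 t / 2) = x_0 * exp(mu t) = exp(-7*t/4)/2.
Var(X_t) = E[X_t^2] - (E[X_t])^2 = x_0^2 * exp(2 mu t) * (exp(sigma^2 t) - 1) = (exp(4*t/9) - 1)*exp(-7*t/2)/4.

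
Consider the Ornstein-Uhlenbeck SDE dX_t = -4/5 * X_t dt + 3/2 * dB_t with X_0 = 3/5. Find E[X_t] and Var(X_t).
E[X_t] = 3*exp(-4*t/5)/5; Var(X_t) = 45/32 - 45*exp(-8*t/5)/32

The OU SDE dX = -theta X dt + sigma dB admits the integrating factor exp(theta t): d(exp(theta t) X_t) = sigma exp(theta t) dB_t. Integrating from 0 to t:
  X_t = x_0 * exp(-theta t) + sigma * int_0^t exp(-theta (t-s)) dB_s.
The Itô integral has mean 0 and (by the Itô isometry) variance sigma^2 * int_0^t exp(-2 theta (t - s)) ds = sigma^2 * (1 - exp(-2 theta t)) / (2 theta).
With theta = 4/5, sigma = 3/2, x_0 = 3/5:
  E[X_t] = 3/5 * exp(-4/5 t) = 3*exp(-4*t/5)/5
  Var(X_t) = (3/2)^2 * (1 - exp(-2*4/5 t)) / (2 * 4/5) = 45/32 - 45*exp(-8*t/5)/32.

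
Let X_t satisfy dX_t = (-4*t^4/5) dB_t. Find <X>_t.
<X>_t = 16*t^9/225

For an Itô process dX_t = a(t) dt + b(t) dB_t, the quadratic variation is <X>_t = int_0^t b(s)^2 ds (the drift term does not contribute). Here b(s) = -4*s^4/5, so
  b(s)^2 = 16*s^8/25.
Integrating from 0 to t:
  <X>_t = int_0^t (16*s^8/25) ds = 16*t^9/225.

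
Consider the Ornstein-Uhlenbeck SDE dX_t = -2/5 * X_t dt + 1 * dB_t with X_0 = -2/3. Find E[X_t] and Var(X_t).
E[X_t] = -2*exp(-2*t/5)/3; Var(X_t) = 5/4 - 5*exp(-4*t/5)/4

The OU SDE dX = -theta X dt + sigma dB admits the integrating factor exp(theta t): d(exp(theta t) X_t) = sigma exp(theta t) dB_t. Integrating from 0 to t:
  X_t = x_0 * exp(-theta t) + sigma * int_0^t exp(-theta (t-s)) dB_s.
The Itô integral has mean 0 and (by the Itô isometry) variance sigma^2 * int_0^t exp(-2 theta (t - s)) ds = sigma^2 * (1 - exp(-2 theta t)) / (2 theta).
With theta = 2/5, sigma = 1, x_0 = -2/3:
  E[X_t] = -2/3 * exp(-2/5 t) = -2*exp(-2*t/5)/3
  Var(X_t) = (1)^2 * (1 - exp(-2*2/5 t)) / (2 * 2/5) = 5/4 - 5*exp(-4*t/5)/4.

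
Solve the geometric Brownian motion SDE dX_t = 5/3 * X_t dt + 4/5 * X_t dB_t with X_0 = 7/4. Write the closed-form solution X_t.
X_t = 7/4 * exp((101/75) * t + (4/5) * B_t)

For GBM dX = mu X dt + sigma X dB with X_0 = x_0, apply Itô to Y = log X: dY = (mu - sigma^2/2) dt + sigma dB, so Y_t = log(x_0) + (mu - sigma^2/2) t + sigma B_t and hence X_t = x_0 * exp((mu - sigma^2/2) t + sigma B_t).
With mu = 5/3, sigma = 4/5, x_0 = 7/4, this gives:
  X_t = 7/4 * exp((101/75) * t + (4/5) * B_t).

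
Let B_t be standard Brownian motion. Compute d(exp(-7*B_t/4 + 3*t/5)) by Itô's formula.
d(exp(-7*B_t/4 + 3*t/5)) = (341*exp(-7*B_t/4 + 3*t/5)/160) dt + (-7*exp(-7*B_t/4 + 3*t/5)/4) dB_t

Itô's formula for f(t, x): d f(t, B_t) = (f_t + (1/2) f_xx) dt + f_x dB_t. Compute partials of f(t, x) = exp(3*t/5 - 7*x/4):
  f_t(t,x)  = 3*exp(3*t/5 - 7*x/4)/5
  f_x(t,x)  = -7*exp(3*t/5 - 7*x/4)/4
  f_xx(t,x) = 49*exp(3*t/5 - 7*x/4)/16
Assemble drift = f_t + (1/2) f_xx = 341*exp(3*t/5 - 7*x/4)/160 and diffusion = f_x = -7*exp(3*t/5 - 7*x/4)/4. Substituting x = B_t:
  d(exp(-7*B_t/4 + 3*t/5)) = (341*exp(-7*B_t/4 + 3*t/5)/160) dt + (-7*exp(-7*B_t/4 + 3*t/5)/4) dB_t.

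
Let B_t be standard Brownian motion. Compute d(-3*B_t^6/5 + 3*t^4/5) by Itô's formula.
d(-3*B_t^6/5 + 3*t^4/5) = (-9*B_t^4 + 12*t^3/5) dt + (-18*B_t^5/5) dB_t

Itô's formula for f(t, x): d f(t, B_t) = (f_t + (1/2) f_xx) dt + f_x dB_t. Compute partials of f(t, x) = 3*t^4/5 - 3*x^6/5:
  f_t(t,x)  = 12*t^3/5
  f_x(t,x)  = -18*x^5/5
  f_xx(t,x) = -18*x^4
Assemble drift = f_t + (1/2) f_xx = 12*t^3/5 - 9*x^4 and diffusion = f_x = -18*x^5/5. Substituting x = B_t:
  d(-3*B_t^6/5 + 3*t^4/5) = (-9*B_t^4 + 12*t^3/5) dt + (-18*B_t^5/5) dB_t.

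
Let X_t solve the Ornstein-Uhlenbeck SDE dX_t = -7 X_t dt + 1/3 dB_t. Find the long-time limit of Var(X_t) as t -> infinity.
lim Var(X_t) = 1/126

The OU SDE dX = -theta X dt + sigma dB admits the integrating factor exp(theta t): d(exp(theta t) X_t) = sigma exp(theta t) dB_t. Integrating from 0 to t gives X_t = x_0 * exp(-theta t) + sigma * int_0^t exp(-theta (t-s)) dB_s for any initial x_0. The Itô integral has variance (by the Itô isometry) sigma^2 * int_0^t exp(-2 theta (t - s)) ds = sigma^2 * (1 - exp(-2 theta t)) / (2 theta), independent of x_0.
With theta = 7, sigma = 1/3:
  Var(X_t) = (1/3)^2 * (1 - exp(-2*7 t)) / (2 * 7) = 1/126 - exp(-14*t)/126.
As t -> infinity, exp(-2*7 t) -> 0, so the stationary variance is sigma^2 / (2 theta) = 1/126.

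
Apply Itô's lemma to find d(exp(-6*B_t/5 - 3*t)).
d(exp(-6*B_t/5 - 3*t)) = (-57*exp(-6*B_t/5 - 3*t)/25) dt + (-6*exp(-6*B_t/5 - 3*t)/5) dB_t

Itô's formula for f(t, x): d f(t, B_t) = (f_t + (1/2) f_xx) dt + f_x dB_t. Compute partials of f(t, x) = exp(-3*t - 6*x/5):
  f_t(t,x)  = -3*exp(-3*t - 6*x/5)
  f_x(t,x)  = -6*exp(-3*t - 6*x/5)/5
  f_xx(t,x) = 36*exp(-3*t - 6*x/5)/25
Assemble drift = f_t + (1/2) f_xx = -57*exp(-3*t - 6*x/5)/25 and diffusion = f_x = -6*exp(-3*t - 6*x/5)/5. Substituting x = B_t:
  d(exp(-6*B_t/5 - 3*t)) = (-57*exp(-6*B_t/5 - 3*t)/25) dt + (-6*exp(-6*B_t/5 - 3*t)/5) dB_t.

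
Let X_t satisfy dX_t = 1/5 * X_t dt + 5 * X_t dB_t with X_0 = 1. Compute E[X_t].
E[X_t] = exp(t/5)

For GBM dX = mu X dt + sigma X dB with X_0 = x_0, apply Itô to Y = log X: dY = (mu - sigma^2/2) dt + sigma dB, so Y_t = log(x_0) + (mu - sigma^2/2) t + sigma B_t and hence X_t = x_0 * exp((mu - sigma^2/2) t + sigma B_t).
With mu = 1/5, sigma = 5, x_0 = 1, this gives:
  X_t = 1 * exp((-123/10) * t + (5) * B_t).
Since sigma*B_t ~ Normal(0, sigma^2 t), E[exp(sigma*B_t)] = exp(sigma^2 t / 2); so E[X_t] = x_0 * exp((mu - sigma^2/2) t) * exp(sigma^2 t / 2) = x_0 * exp(mu t) = exp(t/5).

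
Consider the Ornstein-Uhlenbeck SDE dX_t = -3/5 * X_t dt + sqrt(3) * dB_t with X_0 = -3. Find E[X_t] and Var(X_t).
E[X_t] = -3*exp(-3*t/5); Var(X_t) = 5/2 - 5*exp(-6*t/5)/2

The OU SDE dX = -theta X dt + sigma dB admits the integrating factor exp(theta t): d(exp(theta t) X_t) = sigma exp(theta t) dB_t. Integrating from 0 to t:
  X_t = x_0 * exp(-theta t) + sigma * int_0^t exp(-theta (t-s)) dB_s.
The Itô integral has mean 0 and (by the Itô isometry) variance sigma^2 * int_0^t exp(-2 theta (t - s)) ds = sigma^2 * (1 - exp(-2 theta t)) / (2 theta).
With theta = 3/5, sigma = sqrt(3), x_0 = -3:
  E[X_t] = -3 * exp(-3/5 t) = -3*exp(-3*t/5)
  Var(X_t) = (sqrt(3))^2 * (1 - exp(-2*3/5 t)) / (2 * 3/5) = 5/2 - 5*exp(-6*t/5)/2.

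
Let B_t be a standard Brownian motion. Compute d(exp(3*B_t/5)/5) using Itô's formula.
d(exp(3*B_t/5)/5) = (9*exp(3*B_t/5)/250) dt + (3*exp(3*B_t/5)/25) dB_t

Itô's formula for f(B_t) gives d f(B_t) = f'(B_t) dB_t + (1/2) f''(B_t) dt. Compute derivatives of f(x) = exp(3*x/5)/5:
  f'(x)  = 3*exp(3*x/5)/25
  f''(x) = 9*exp(3*x/5)/125
Substitute x = B_t and multiply the f'' term by 1/2:
  drift     = (1/2) * (9*exp(3*x/5)/125) evaluated at B_t = 9*exp(3*B_t/5)/250
  diffusion = (3*exp(3*x/5)/25) evaluated at B_t = 3*exp(3*B_t/5)/25
Therefore d(exp(3*B_t/5)/5) = (9*exp(3*B_t/5)/250) dt + (3*exp(3*B_t/5)/25) dB_t.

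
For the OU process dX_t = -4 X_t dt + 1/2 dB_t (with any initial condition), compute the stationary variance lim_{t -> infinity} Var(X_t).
lim Var(X_t) = 1/32

The OU SDE dX = -theta X dt + sigma dB admits the integrating factor exp(theta t): d(exp(theta t) X_t) = sigma exp(theta t) dB_t. Integrating from 0 to t gives X_t = x_0 * exp(-theta t) + sigma * int_0^t exp(-theta (t-s)) dB_s for any initial x_0. The Itô integral has variance (by the Itô isometry) sigma^2 * int_0^t exp(-2 theta (t - s)) ds = sigma^2 * (1 - exp(-2 theta t)) / (2 theta), independent of x_0.
With theta = 4, sigma = 1/2:
  Var(X_t) = (1/2)^2 * (1 - exp(-2*4 t)) / (2 * 4) = 1/32 - exp(-8*t)/32.
As t -> infinity, exp(-2*4 t) -> 0, so the stationary variance is sigma^2 / (2 theta) = 1/32.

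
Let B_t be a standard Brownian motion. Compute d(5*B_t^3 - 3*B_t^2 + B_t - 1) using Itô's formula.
d(5*B_t^3 - 3*B_t^2 + B_t - 1) = (15*B_t - 3) dt + (15*B_t^2 - 6*B_t + 1) dB_t

Itô's formula for f(B_t) gives d f(B_t) = f'(B_t) dB_t + (1/2) f''(B_t) dt. Compute derivatives of f(x) = 5*x^3 - 3*x^2 + x - 1:
  f'(x)  = 15*x^2 - 6*x + 1
  f''(x) = 30*x - 6
Substitute x = B_t and multiply the f'' term by 1/2:
  drift     = (1/2) * (30*x - 6) evaluated at B_t = 15*B_t - 3
  diffusion = (15*x^2 - 6*x + 1) evaluated at B_t = 15*B_t^2 - 6*B_t + 1
Therefore d(5*B_t^3 - 3*B_t^2 + B_t - 1) = (15*B_t - 3) dt + (15*B_t^2 - 6*B_t + 1) dB_t.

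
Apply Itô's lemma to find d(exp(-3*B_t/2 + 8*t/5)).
d(exp(-3*B_t/2 + 8*t/5)) = (109*exp(-3*B_t/2 + 8*t/5)/40) dt + (-3*exp(-3*B_t/2 + 8*t/5)/2) dB_t

Itô's formula for f(t, x): d f(t, B_t) = (f_t + (1/2) f_xx) dt + f_x dB_t. Compute partials of f(t, x) = exp(8*t/5 - 3*x/2):
  f_t(t,x)  = 8*exp(8*t/5 - 3*x/2)/5
  f_x(t,x)  = -3*exp(8*t/5 - 3*x/2)/2
  f_xx(t,x) = 9*exp(8*t/5 - 3*x/2)/4
Assemble drift = f_t + (1/2) f_xx = 109*exp(8*t/5 - 3*x/2)/40 and diffusion = f_x = -3*exp(8*t/5 - 3*x/2)/2. Substituting x = B_t:
  d(exp(-3*B_t/2 + 8*t/5)) = (109*exp(-3*B_t/2 + 8*t/5)/40) dt + (-3*exp(-3*B_t/2 + 8*t/5)/2) dB_t.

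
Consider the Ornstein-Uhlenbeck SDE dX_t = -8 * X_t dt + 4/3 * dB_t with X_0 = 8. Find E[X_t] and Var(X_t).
E[X_t] = 8*exp(-8*t); Var(X_t) = 1/9 - exp(-16*t)/9

The OU SDE dX = -theta X dt + sigma dB admits the integrating factor exp(theta t): d(exp(theta t) X_t) = sigma exp(theta t) dB_t. Integrating from 0 to t:
  X_t = x_0 * exp(-theta t) + sigma * int_0^t exp(-theta (t-s)) dB_s.
The Itô integral has mean 0 and (by the Itô isometry) variance sigma^2 * int_0^t exp(-2 theta (t - s)) ds = sigma^2 * (1 - exp(-2 theta t)) / (2 theta).
With theta = 8, sigma = 4/3, x_0 = 8:
  E[X_t] = 8 * exp(-8 t) = 8*exp(-8*t)
  Var(X_t) = (4/3)^2 * (1 - exp(-2*8 t)) / (2 * 8) = 1/9 - exp(-16*t)/9.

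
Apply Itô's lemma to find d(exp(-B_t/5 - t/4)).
d(exp(-B_t/5 - t/4)) = (-23*exp(-B_t/5 - t/4)/100) dt + (-exp(-B_t/5 - t/4)/5) dB_t

Itô's formula for f(t, x): d f(t, B_t) = (f_t + (1/2) f_xx) dt + f_x dB_t. Compute partials of f(t, x) = exp(-t/4 - x/5):
  f_t(t,x)  = -exp(-t/4 - x/5)/4
  f_x(t,x)  = -exp(-t/4 - x/5)/5
  f_xx(t,x) = exp(-t/4 - x/5)/25
Assemble drift = f_t + (1/2) f_xx = -23*exp(-t/4 - x/5)/100 and diffusion = f_x = -exp(-t/4 - x/5)/5. Substituting x = B_t:
  d(exp(-B_t/5 - t/4)) = (-23*exp(-B_t/5 - t/4)/100) dt + (-exp(-B_t/5 - t/4)/5) dB_t.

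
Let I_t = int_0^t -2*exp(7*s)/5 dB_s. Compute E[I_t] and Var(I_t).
E[I_t] = 0; Var(I_t) = 2*exp(14*t)/175 - 2/175

The Itô integral of a deterministic integrand f(s) has mean 0 because each increment f(s) * (B_{s+ds} - B_s) has mean 0. By the Itô isometry:
  Var( int_0^t f(s) dB_s ) = E[ (int_0^t f(s) dB_s)^2 ] = int_0^t f(s)^2 ds.
Here f(s) = -2*exp(7*s)/5, so f(s)^2 = 4*exp(14*s)/25. Integrate:
  int_0^t (4*exp(14*s)/25) ds = 2*exp(14*t)/175 - 2/175.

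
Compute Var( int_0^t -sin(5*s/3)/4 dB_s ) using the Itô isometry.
Var = t/32 - 3*sin(10*t/3)/320

The Itô integral of a deterministic integrand f(s) has mean 0 because each increment f(s) * (B_{s+ds} - B_s) has mean 0. By the Itô isometry:
  Var( int_0^t f(s) dB_s ) = E[ (int_0^t f(s) dB_s)^2 ] = int_0^t f(s)^2 ds.
Here f(s) = -sin(5*s/3)/4, so f(s)^2 = sin(5*s/3)^2/16. Integrate:
  int_0^t (sin(5*s/3)^2/16) ds = t/32 - 3*sin(10*t/3)/320.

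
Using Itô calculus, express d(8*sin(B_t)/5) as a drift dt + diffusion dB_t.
d(8*sin(B_t)/5) = (-4*sin(B_t)/5) dt + (8*cos(B_t)/5) dB_t

Itô's formula for f(B_t) gives d f(B_t) = f'(B_t) dB_t + (1/2) f''(B_t) dt. Compute derivatives of f(x) = 8*sin(x)/5:
  f'(x)  = 8*cos(x)/5
  f''(x) = -8*sin(x)/5
Substitute x = B_t and multiply the f'' term by 1/2:
  drift     = (1/2) * (-8*sin(x)/5) evaluated at B_t = -4*sin(B_t)/5
  diffusion = (8*cos(x)/5) evaluated at B_t = 8*cos(B_t)/5
Therefore d(8*sin(B_t)/5) = (-4*sin(B_t)/5) dt + (8*cos(B_t)/5) dB_t.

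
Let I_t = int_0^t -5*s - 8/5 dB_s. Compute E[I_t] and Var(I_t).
E[I_t] = 0; Var(I_t) = t*(625*t^2 + 600*t + 192)/75

The Itô integral of a deterministic integrand f(s) has mean 0 because each increment f(s) * (B_{s+ds} - B_s) has mean 0. By the Itô isometry:
  Var( int_0^t f(s) dB_s ) = E[ (int_0^t f(s) dB_s)^2 ] = int_0^t f(s)^2 ds.
Here f(s) = -5*s - 8/5, so f(s)^2 = (25*s + 8)^2/25. Integrate:
  int_0^t ((25*s + 8)^2/25) ds = t*(625*t^2 + 600*t + 192)/75.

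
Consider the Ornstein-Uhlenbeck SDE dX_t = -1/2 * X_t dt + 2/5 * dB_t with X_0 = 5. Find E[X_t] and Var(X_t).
E[X_t] = 5*exp(-t/2); Var(X_t) = 4/25 - 4*exp(-t)/25

The OU SDE dX = -theta X dt + sigma dB admits the integrating factor exp(theta t): d(exp(theta t) X_t) = sigma exp(theta t) dB_t. Integrating from 0 to t:
  X_t = x_0 * exp(-theta t) + sigma * int_0^t exp(-theta (t-s)) dB_s.
The Itô integral has mean 0 and (by the Itô isometry) variance sigma^2 * int_0^t exp(-2 theta (t - s)) ds = sigma^2 * (1 - exp(-2 theta t)) / (2 theta).
With theta = 1/2, sigma = 2/5, x_0 = 5:
  E[X_t] = 5 * exp(-1/2 t) = 5*exp(-t/2)
  Var(X_t) = (2/5)^2 * (1 - exp(-2*1/2 t)) / (2 * 1/2) = 4/25 - 4*exp(-t)/25.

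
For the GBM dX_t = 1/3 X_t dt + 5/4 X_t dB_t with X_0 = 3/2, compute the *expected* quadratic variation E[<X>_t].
E[<X>_t] = 675*exp(107*t/48)/428 - 675/428

<X>_t = int_0^t ((5/4) * X_s)^2 ds. Taking expectation inside the integral: E[<X>_t] = (5/4)^2 * int_0^t E[X_s^2] ds. For GBM, E[X_s^2] = x_0^2 * exp((2 mu + sigma^2) s). Integrating:
  E[<X>_t] = (5/4)^2 * (3/2)^2 * (exp((2*(1/3) + (5/4)^2) t) - 1) / (2*(1/3) + (5/4)^2)
           = (5/4)^2 * (3/2)^2 * (exp((107/48) t) - 1) / (107/48) = 675*exp(107*t/48)/428 - 675/428.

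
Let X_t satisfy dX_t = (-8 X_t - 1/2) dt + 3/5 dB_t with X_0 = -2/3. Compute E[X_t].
E[X_t] = -1/16 - 29*exp(-8*t)/48

Taking expectations and using E[dB_t] = 0, the mean m(t) = E[X_t] satisfies the ODE m'(t) = a m(t) + b with m(0) = x_0. With a = -8, b = -1/2, x_0 = -2/3, the solution is
  m(t) = x_0 * exp(a t) + (b/a) * (exp(a t) - 1)
       = (-2/3) * exp((-8) t) + ((-1/2)/(-8)) * (exp((-8) t) - 1)
       = -1/16 - 29*exp(-8*t)/48.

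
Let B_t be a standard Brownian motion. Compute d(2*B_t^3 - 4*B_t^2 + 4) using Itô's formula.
d(2*B_t^3 - 4*B_t^2 + 4) = (6*B_t - 4) dt + (2*B_t*(3*B_t - 4)) dB_t

Itô's formula for f(B_t) gives d f(B_t) = f'(B_t) dB_t + (1/2) f''(B_t) dt. Compute derivatives of f(x) = 2*x^3 - 4*x^2 + 4:
  f'(x)  = 2*x*(3*x - 4)
  f''(x) = 12*x - 8
Substitute x = B_t and multiply the f'' term by 1/2:
  drift     = (1/2) * (12*x - 8) evaluated at B_t = 6*B_t - 4
  diffusion = (2*x*(3*x - 4)) evaluated at B_t = 2*B_t*(3*B_t - 4)
Therefore d(2*B_t^3 - 4*B_t^2 + 4) = (6*B_t - 4) dt + (2*B_t*(3*B_t - 4)) dB_t.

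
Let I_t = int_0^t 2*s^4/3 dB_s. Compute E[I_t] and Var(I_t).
E[I_t] = 0; Var(I_t) = 4*t^9/81

The Itô integral of a deterministic integrand f(s) has mean 0 because each increment f(s) * (B_{s+ds} - B_s) has mean 0. By the Itô isometry:
  Var( int_0^t f(s) dB_s ) = E[ (int_0^t f(s) dB_s)^2 ] = int_0^t f(s)^2 ds.
Here f(s) = 2*s^4/3, so f(s)^2 = 4*s^8/9. Integrate:
  int_0^t (4*s^8/9) ds = 4*t^9/81.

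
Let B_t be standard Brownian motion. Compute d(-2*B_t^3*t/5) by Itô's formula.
d(-2*B_t^3*t/5) = (2*B_t*(-B_t^2 - 3*t)/5) dt + (-6*B_t^2*t/5) dB_t

Itô's formula for f(t, x): d f(t, B_t) = (f_t + (1/2) f_xx) dt + f_x dB_t. Compute partials of f(t, x) = -2*t*x^3/5:
  f_t(t,x)  = -2*x^3/5
  f_x(t,x)  = -6*t*x^2/5
  f_xx(t,x) = -12*t*x/5
Assemble drift = f_t + (1/2) f_xx = 2*x*(-3*t - x^2)/5 and diffusion = f_x = -6*t*x^2/5. Substituting x = B_t:
  d(-2*B_t^3*t/5) = (2*B_t*(-B_t^2 - 3*t)/5) dt + (-6*B_t^2*t/5) dB_t.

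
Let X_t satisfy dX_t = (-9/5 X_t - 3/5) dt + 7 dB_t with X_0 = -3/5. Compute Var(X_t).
Var(X_t) = 245/18 - 245*exp(-18*t/5)/18

The variance V(t) = Var(X_t) satisfies V'(t) = 2 a V(t) + c^2 with V(0) = 0 (drift coefficient is linear in X, diffusion is constant). With a = -9/5, c = 7, the solution is
  V(t) = (c^2 / (2 a)) * (exp(2 a t) - 1)
       = (7^2 / (2*(-9/5))) * (exp((-18/5) t) - 1)
       = 245/18 - 245*exp(-18*t/5)/18.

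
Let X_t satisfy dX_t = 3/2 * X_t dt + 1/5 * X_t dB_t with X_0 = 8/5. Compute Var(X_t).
Var(X_t) = 64*(exp(t/25) - 1)*exp(3*t)/25

For GBM dX = mu X dt + sigma X dB with X_0 = x_0, apply Itô to Y = log X: dY = (mu - sigma^2/2) dt + sigma dB, so Y_t = log(x_0) + (mu - sigma^2/2) t + sigma B_t and hence X_t = x_0 * exp((mu - sigma^2/2) t + sigma B_t).
With mu = 3/2, sigma = 1/5, x_0 = 8/5, this gives:
  X_t = 8/5 * exp((37/25) * t + (1/5) * B_t).
Since sigma*B_t ~ Normal(0, sigma^2 t), E[exp(sigma*B_t)] = exp(sigma^2 t / 2); so E[X_t] = x_0 * exp((mu - sigma^2/2) t) * exp(sigma^2 t / 2) = x_0 * exp(mu t) = 8*exp(3*t/2)/5.
Var(X_t) = E[X_t^2] - (E[X_t])^2 = x_0^2 * exp(2 mu t) * (exp(sigma^2 t) - 1) = 64*(exp(t/25) - 1)*exp(3*t)/25.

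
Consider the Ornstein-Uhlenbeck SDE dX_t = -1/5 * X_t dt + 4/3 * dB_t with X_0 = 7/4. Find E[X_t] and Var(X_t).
E[X_t] = 7*exp(-t/5)/4; Var(X_t) = 40/9 - 40*exp(-2*t/5)/9

The OU SDE dX = -theta X dt + sigma dB admits the integrating factor exp(theta t): d(exp(theta t) X_t) = sigma exp(theta t) dB_t. Integrating from 0 to t:
  X_t = x_0 * exp(-theta t) + sigma * int_0^t exp(-theta (t-s)) dB_s.
The Itô integral has mean 0 and (by the Itô isometry) variance sigma^2 * int_0^t exp(-2 theta (t - s)) ds = sigma^2 * (1 - exp(-2 theta t)) / (2 theta).
With theta = 1/5, sigma = 4/3, x_0 = 7/4:
  E[X_t] = 7/4 * exp(-1/5 t) = 7*exp(-t/5)/4
  Var(X_t) = (4/3)^2 * (1 - exp(-2*1/5 t)) / (2 * 1/5) = 40/9 - 40*exp(-2*t/5)/9.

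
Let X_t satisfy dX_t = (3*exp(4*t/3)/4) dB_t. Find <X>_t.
<X>_t = 27*exp(8*t/3)/128 - 27/128

For an Itô process dX_t = a(t) dt + b(t) dB_t, the quadratic variation is <X>_t = int_0^t b(s)^2 ds (the drift term does not contribute). Here b(s) = 3*exp(4*s/3)/4, so
  b(s)^2 = 9*exp(8*s/3)/16.
Integrating from 0 to t:
  <X>_t = int_0^t (9*exp(8*s/3)/16) ds = 27*exp(8*t/3)/128 - 27/128.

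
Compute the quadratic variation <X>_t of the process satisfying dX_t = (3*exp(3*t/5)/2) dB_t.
<X>_t = 15*exp(6*t/5)/8 - 15/8

For an Itô process dX_t = a(t) dt + b(t) dB_t, the quadratic variation is <X>_t = int_0^t b(s)^2 ds (the drift term does not contribute). Here b(s) = 3*exp(3*s/5)/2, so
  b(s)^2 = 9*exp(6*s/5)/4.
Integrating from 0 to t:
  <X>_t = int_0^t (9*exp(6*s/5)/4) ds = 15*exp(6*t/5)/8 - 15/8.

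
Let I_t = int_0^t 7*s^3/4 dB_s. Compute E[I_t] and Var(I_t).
E[I_t] = 0; Var(I_t) = 7*t^7/16

The Itô integral of a deterministic integrand f(s) has mean 0 because each increment f(s) * (B_{s+ds} - B_s) has mean 0. By the Itô isometry:
  Var( int_0^t f(s) dB_s ) = E[ (int_0^t f(s) dB_s)^2 ] = int_0^t f(s)^2 ds.
Here f(s) = 7*s^3/4, so f(s)^2 = 49*s^6/16. Integrate:
  int_0^t (49*s^6/16) ds = 7*t^7/16.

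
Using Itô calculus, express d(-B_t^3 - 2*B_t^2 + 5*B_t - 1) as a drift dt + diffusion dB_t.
d(-B_t^3 - 2*B_t^2 + 5*B_t - 1) = (-3*B_t - 2) dt + (-3*B_t^2 - 4*B_t + 5) dB_t

Itô's formula for f(B_t) gives d f(B_t) = f'(B_t) dB_t + (1/2) f''(B_t) dt. Compute derivatives of f(x) = -x^3 - 2*x^2 + 5*x - 1:
  f'(x)  = -3*x^2 - 4*x + 5
  f''(x) = -6*x - 4
Substitute x = B_t and multiply the f'' term by 1/2:
  drift     = (1/2) * (-6*x - 4) evaluated at B_t = -3*B_t - 2
  diffusion = (-3*x^2 - 4*x + 5) evaluated at B_t = -3*B_t^2 - 4*B_t + 5
Therefore d(-B_t^3 - 2*B_t^2 + 5*B_t - 1) = (-3*B_t - 2) dt + (-3*B_t^2 - 4*B_t + 5) dB_t.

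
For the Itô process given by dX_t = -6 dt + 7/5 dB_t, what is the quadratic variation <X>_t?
<X>_t = 49*t/25

For an Itô process dX_t = a(t) dt + b(t) dB_t, the quadratic variation is <X>_t = int_0^t b(s)^2 ds (the drift term does not contribute). Here b(s) = 7/5, so
  b(s)^2 = 49/25.
Integrating from 0 to t:
  <X>_t = int_0^t (49/25) ds = 49*t/25.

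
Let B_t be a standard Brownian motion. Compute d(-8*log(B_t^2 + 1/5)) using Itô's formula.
d(-8*log(B_t^2 + 1/5)) = (40*(5*B_t^2 - 1)/(5*B_t^2 + 1)^2) dt + (-80*B_t/(5*B_t^2 + 1)) dB_t

Itô's formula for f(B_t) gives d f(B_t) = f'(B_t) dB_t + (1/2) f''(B_t) dt. Compute derivatives of f(x) = -8*log(x^2 + 1/5):
  f'(x)  = -80*x/(5*x^2 + 1)
  f''(x) = 80*(5*x^2 - 1)/(5*x^2 + 1)^2
Substitute x = B_t and multiply the f'' term by 1/2:
  drift     = (1/2) * (80*(5*x^2 - 1)/(5*x^2 + 1)^2) evaluated at B_t = 40*(5*B_t^2 - 1)/(5*B_t^2 + 1)^2
  diffusion = (-80*x/(5*x^2 + 1)) evaluated at B_t = -80*B_t/(5*B_t^2 + 1)
Therefore d(-8*log(B_t^2 + 1/5)) = (40*(5*B_t^2 - 1)/(5*B_t^2 + 1)^2) dt + (-80*B_t/(5*B_t^2 + 1)) dB_t.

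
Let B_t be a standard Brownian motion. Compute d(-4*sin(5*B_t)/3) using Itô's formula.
d(-4*sin(5*B_t)/3) = (50*sin(5*B_t)/3) dt + (-20*cos(5*B_t)/3) dB_t

Itô's formula for f(B_t) gives d f(B_t) = f'(B_t) dB_t + (1/2) f''(B_t) dt. Compute derivatives of f(x) = -4*sin(5*x)/3:
  f'(x)  = -20*cos(5*x)/3
  f''(x) = 100*sin(5*x)/3
Substitute x = B_t and multiply the f'' term by 1/2:
  drift     = (1/2) * (100*sin(5*x)/3) evaluated at B_t = 50*sin(5*B_t)/3
  diffusion = (-20*cos(5*x)/3) evaluated at B_t = -20*cos(5*B_t)/3
Therefore d(-4*sin(5*B_t)/3) = (50*sin(5*B_t)/3) dt + (-20*cos(5*B_t)/3) dB_t.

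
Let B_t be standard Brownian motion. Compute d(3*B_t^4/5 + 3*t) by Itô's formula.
d(3*B_t^4/5 + 3*t) = (18*B_t^2/5 + 3) dt + (12*B_t^3/5) dB_t

Itô's formula for f(t, x): d f(t, B_t) = (f_t + (1/2) f_xx) dt + f_x dB_t. Compute partials of f(t, x) = 3*t + 3*x^4/5:
  f_t(t,x)  = 3
  f_x(t,x)  = 12*x^3/5
  f_xx(t,x) = 36*x^2/5
Assemble drift = f_t + (1/2) f_xx = 18*x^2/5 + 3 and diffusion = f_x = 12*x^3/5. Substituting x = B_t:
  d(3*B_t^4/5 + 3*t) = (18*B_t^2/5 + 3) dt + (12*B_t^3/5) dB_t.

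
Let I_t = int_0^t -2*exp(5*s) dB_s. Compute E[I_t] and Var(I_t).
E[I_t] = 0; Var(I_t) = 2*exp(10*t)/5 - 2/5

The Itô integral of a deterministic integrand f(s) has mean 0 because each increment f(s) * (B_{s+ds} - B_s) has mean 0. By the Itô isometry:
  Var( int_0^t f(s) dB_s ) = E[ (int_0^t f(s) dB_s)^2 ] = int_0^t f(s)^2 ds.
Here f(s) = -2*exp(5*s), so f(s)^2 = 4*exp(10*s). Integrate:
  int_0^t (4*exp(10*s)) ds = 2*exp(10*t)/5 - 2/5.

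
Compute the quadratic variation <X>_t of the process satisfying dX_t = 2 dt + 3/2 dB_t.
<X>_t = 9*t/4

For an Itô process dX_t = a(t) dt + b(t) dB_t, the quadratic variation is <X>_t = int_0^t b(s)^2 ds (the drift term does not contribute). Here b(s) = 3/2, so
  b(s)^2 = 9/4.
Integrating from 0 to t:
  <X>_t = int_0^t (9/4) ds = 9*t/4.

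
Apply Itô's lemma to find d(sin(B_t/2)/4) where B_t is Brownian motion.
d(sin(B_t/2)/4) = (-sin(B_t/2)/32) dt + (cos(B_t/2)/8) dB_t

Itô's formula for f(B_t) gives d f(B_t) = f'(B_t) dB_t + (1/2) f''(B_t) dt. Compute derivatives of f(x) = sin(x/2)/4:
  f'(x)  = cos(x/2)/8
  f''(x) = -sin(x/2)/16
Substitute x = B_t and multiply the f'' term by 1/2:
  drift     = (1/2) * (-sin(x/2)/16) evaluated at B_t = -sin(B_t/2)/32
  diffusion = (cos(x/2)/8) evaluated at B_t = cos(B_t/2)/8
Therefore d(sin(B_t/2)/4) = (-sin(B_t/2)/32) dt + (cos(B_t/2)/8) dB_t.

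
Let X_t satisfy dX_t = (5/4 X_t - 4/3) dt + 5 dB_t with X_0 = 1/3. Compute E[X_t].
E[X_t] = 16/15 - 11*exp(5*t/4)/15

Taking expectations and using E[dB_t] = 0, the mean m(t) = E[X_t] satisfies the ODE m'(t) = a m(t) + b with m(0) = x_0. With a = 5/4, b = -4/3, x_0 = 1/3, the solution is
  m(t) = x_0 * exp(a t) + (b/a) * (exp(a t) - 1)
       = (1/3) * exp((5/4) t) + ((-4/3)/(5/4)) * (exp((5/4) t) - 1)
       = 16/15 - 11*exp(5*t/4)/15.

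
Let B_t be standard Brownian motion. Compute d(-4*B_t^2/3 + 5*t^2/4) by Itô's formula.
d(-4*B_t^2/3 + 5*t^2/4) = (5*t/2 - 4/3) dt + (-8*B_t/3) dB_t

Itô's formula for f(t, x): d f(t, B_t) = (f_t + (1/2) f_xx) dt + f_x dB_t. Compute partials of f(t, x) = 5*t^2/4 - 4*x^2/3:
  f_t(t,x)  = 5*t/2
  f_x(t,x)  = -8*x/3
  f_xx(t,x) = -8/3
Assemble drift = f_t + (1/2) f_xx = 5*t/2 - 4/3 and diffusion = f_x = -8*x/3. Substituting x = B_t:
  d(-4*B_t^2/3 + 5*t^2/4) = (5*t/2 - 4/3) dt + (-8*B_t/3) dB_t.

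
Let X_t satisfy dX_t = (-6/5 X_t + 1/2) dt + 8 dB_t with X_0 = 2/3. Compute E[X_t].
E[X_t] = 5/12 + exp(-6*t/5)/4

Taking expectations and using E[dB_t] = 0, the mean m(t) = E[X_t] satisfies the ODE m'(t) = a m(t) + b with m(0) = x_0. With a = -6/5, b = 1/2, x_0 = 2/3, the solution is
  m(t) = x_0 * exp(a t) + (b/a) * (exp(a t) - 1)
       = (2/3) * exp((-6/5) t) + ((1/2)/(-6/5)) * (exp((-6/5) t) - 1)
       = 5/12 + exp(-6*t/5)/4.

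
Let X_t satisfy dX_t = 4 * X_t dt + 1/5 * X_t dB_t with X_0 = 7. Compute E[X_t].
E[X_t] = 7*exp(4*t)

For GBM dX = mu X dt + sigma X dB with X_0 = x_0, apply Itô to Y = log X: dY = (mu - sigma^2/2) dt + sigma dB, so Y_t = log(x_0) + (mu - sigma^2/2) t + sigma B_t and hence X_t = x_0 * exp((mu - sigma^2/2) t + sigma B_t).
With mu = 4, sigma = 1/5, x_0 = 7, this gives:
  X_t = 7 * exp((199/50) * t + (1/5) * B_t).
Since sigma*B_t ~ Normal(0, sigma^2 t), E[exp(sigma*B_t)] = exp(sigma^2 t / 2); so E[X_t] = x_0 * exp((mu - sigma^2/2) t) * exp(sigma^2 t / 2) = x_0 * exp(mu t) = 7*exp(4*t).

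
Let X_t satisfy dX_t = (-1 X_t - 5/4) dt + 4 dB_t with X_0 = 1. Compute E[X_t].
E[X_t] = -5/4 + 9*exp(-t)/4

Taking expectations and using E[dB_t] = 0, the mean m(t) = E[X_t] satisfies the ODE m'(t) = a m(t) + b with m(0) = x_0. With a = -1, b = -5/4, x_0 = 1, the solution is
  m(t) = x_0 * exp(a t) + (b/a) * (exp(a t) - 1)
       = 1 * exp((-1) t) + ((-5/4)/(-1)) * (exp((-1) t) - 1)
       = -5/4 + 9*exp(-t)/4.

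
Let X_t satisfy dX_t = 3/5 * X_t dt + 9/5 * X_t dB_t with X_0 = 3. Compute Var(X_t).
Var(X_t) = 9*(exp(81*t/25) - 1)*exp(6*t/5)

For GBM dX = mu X dt + sigma X dB with X_0 = x_0, apply Itô to Y = log X: dY = (mu - sigma^2/2) dt + sigma dB, so Y_t = log(x_0) + (mu - sigma^2/2) t + sigma B_t and hence X_t = x_0 * exp((mu - sigma^2/2) t + sigma B_t).
With mu = 3/5, sigma = 9/5, x_0 = 3, this gives:
  X_t = 3 * exp((-51/50) * t + (9/5) * B_t).
Since sigma*B_t ~ Normal(0, sigma^2 t), E[exp(sigma*B_t)] = exp(sigma^2 t / 2); so E[X_t] = x_0 * exp((mu - sigma^2/2) t) * exp(sigma^2 t / 2) = x_0 * exp(mu t) = 3*exp(3*t/5).
Var(X_t) = E[X_t^2] - (E[X_t])^2 = x_0^2 * exp(2 mu t) * (exp(sigma^2 t) - 1) = 9*(exp(81*t/25) - 1)*exp(6*t/5).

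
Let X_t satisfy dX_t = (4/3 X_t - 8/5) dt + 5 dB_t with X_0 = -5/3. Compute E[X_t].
E[X_t] = 6/5 - 43*exp(4*t/3)/15

Taking expectations and using E[dB_t] = 0, the mean m(t) = E[X_t] satisfies the ODE m'(t) = a m(t) + b with m(0) = x_0. With a = 4/3, b = -8/5, x_0 = -5/3, the solution is
  m(t) = x_0 * exp(a t) + (b/a) * (exp(a t) - 1)
       = (-5/3) * exp((4/3) t) + ((-8/5)/(4/3)) * (exp((4/3) t) - 1)
       = 6/5 - 43*exp(4*t/3)/15.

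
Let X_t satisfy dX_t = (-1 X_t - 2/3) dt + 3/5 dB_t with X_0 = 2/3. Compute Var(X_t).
Var(X_t) = 9/50 - 9*exp(-2*t)/50

The variance V(t) = Var(X_t) satisfies V'(t) = 2 a V(t) + c^2 with V(0) = 0 (drift coefficient is linear in X, diffusion is constant). With a = -1, c = 3/5, the solution is
  V(t) = (c^2 / (2 a)) * (exp(2 a t) - 1)
       = ((3/5)^2 / (2*(-1))) * (exp((-2) t) - 1)
       = 9/50 - 9*exp(-2*t)/50.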